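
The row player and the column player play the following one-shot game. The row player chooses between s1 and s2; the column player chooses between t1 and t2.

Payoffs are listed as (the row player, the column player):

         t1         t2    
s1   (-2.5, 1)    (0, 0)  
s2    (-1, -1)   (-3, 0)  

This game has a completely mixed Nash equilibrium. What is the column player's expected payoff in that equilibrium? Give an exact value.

First find x, the probability the row player plays s1, from the column player's indifference between t1 and t2: x − (1−x) = 0, giving x = 1/2.
Since the column player is indifferent in equilibrium, the column player's expected payoff equals the payoff from either column against (1/2, 1/2). Using t1: (1/2) − (1/2) = 0.

0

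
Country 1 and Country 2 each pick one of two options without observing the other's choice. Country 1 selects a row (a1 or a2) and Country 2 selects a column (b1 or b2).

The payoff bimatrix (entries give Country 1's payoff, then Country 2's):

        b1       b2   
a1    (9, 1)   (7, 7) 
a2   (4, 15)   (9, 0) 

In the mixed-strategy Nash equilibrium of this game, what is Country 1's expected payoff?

First find q, the probability Country 2 plays b1, from Country 1's indifference between a1 and a2: 9q + 7(1−q) = 4q + 9(1−q), giving q = 2/7.
Since Country 1 is indifferent in equilibrium, Country 1's expected payoff equals the payoff from either row against (2/7, 5/7). Using a1: 9(2/7) + 7(5/7) = 53/7.

53/7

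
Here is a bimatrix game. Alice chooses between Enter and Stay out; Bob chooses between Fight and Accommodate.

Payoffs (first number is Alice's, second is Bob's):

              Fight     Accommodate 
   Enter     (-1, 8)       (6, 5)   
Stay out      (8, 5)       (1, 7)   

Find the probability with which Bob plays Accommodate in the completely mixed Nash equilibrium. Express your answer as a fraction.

Let y be the probability that Bob plays Fight. In a completely mixed equilibrium, Alice must be indifferent between Enter and Stay out.
Alice's expected payoff from Enter is −y + 6(1−y); from Stay out it is 8y + (1−y).
Setting these equal: −7y + 6 = 7y + 1, so y = 5/14.
Therefore Bob plays Accommodate with probability 1 − 5/14 = 9/14.

9/14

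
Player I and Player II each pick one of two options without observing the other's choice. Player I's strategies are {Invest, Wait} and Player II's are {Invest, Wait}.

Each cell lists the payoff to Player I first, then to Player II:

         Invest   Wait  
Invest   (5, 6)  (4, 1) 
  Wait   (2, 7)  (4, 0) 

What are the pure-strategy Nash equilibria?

(Invest, Invest)

(Invest, Invest): Player I gets 5 ≥ 2 from Wait, and Player II gets 6 ≥ 1 from Wait — Nash equilibrium.
(Invest, Wait): Player II prefers Invest (6 > 1) — not an equilibrium.
(Wait, Invest): Player I prefers Invest (5 > 2) — not an equilibrium.
(Wait, Wait): Player II prefers Invest (7 > 0) — not an equilibrium.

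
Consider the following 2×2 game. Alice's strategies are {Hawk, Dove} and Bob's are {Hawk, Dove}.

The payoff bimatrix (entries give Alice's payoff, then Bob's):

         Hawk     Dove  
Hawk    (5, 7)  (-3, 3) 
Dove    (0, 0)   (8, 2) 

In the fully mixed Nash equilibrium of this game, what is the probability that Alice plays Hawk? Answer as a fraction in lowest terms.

1/3

Let p be the probability that Alice plays Hawk. In a completely mixed equilibrium, Bob must be indifferent between Hawk and Dove.
Bob's expected payoff from Hawk is 7p; from Dove it is 3p + 2(1−p).
Setting these equal: 7p = p + 2, so p = 1/3.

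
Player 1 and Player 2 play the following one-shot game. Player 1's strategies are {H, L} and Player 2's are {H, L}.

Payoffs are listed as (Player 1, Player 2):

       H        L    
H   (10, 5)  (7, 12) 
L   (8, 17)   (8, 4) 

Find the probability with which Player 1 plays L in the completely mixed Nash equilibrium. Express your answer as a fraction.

7/20

Let r be the probability that Player 1 plays H. In a completely mixed equilibrium, Player 2 must be indifferent between H and L.
Player 2's expected payoff from H is 5r + 17(1−r); from L it is 12r + 4(1−r).
Setting these equal: −12r + 17 = 8r + 4, so r = 13/20.
Therefore Player 1 plays L with probability 1 − 13/20 = 7/20.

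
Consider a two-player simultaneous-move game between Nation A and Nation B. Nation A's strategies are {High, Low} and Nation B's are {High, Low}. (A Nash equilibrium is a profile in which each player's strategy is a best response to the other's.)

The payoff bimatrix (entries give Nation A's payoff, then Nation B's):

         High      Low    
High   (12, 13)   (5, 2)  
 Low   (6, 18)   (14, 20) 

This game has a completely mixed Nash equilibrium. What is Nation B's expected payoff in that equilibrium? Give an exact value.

First find p, the probability Nation A plays High, from Nation B's indifference between High and Low: 13p + 18(1−p) = 2p + 20(1−p), giving p = 2/13.
Since Nation B is indifferent in equilibrium, Nation B's expected payoff equals the payoff from either column against (2/13, 11/13). Using High: 13(2/13) + 18(11/13) = 224/13.

224/13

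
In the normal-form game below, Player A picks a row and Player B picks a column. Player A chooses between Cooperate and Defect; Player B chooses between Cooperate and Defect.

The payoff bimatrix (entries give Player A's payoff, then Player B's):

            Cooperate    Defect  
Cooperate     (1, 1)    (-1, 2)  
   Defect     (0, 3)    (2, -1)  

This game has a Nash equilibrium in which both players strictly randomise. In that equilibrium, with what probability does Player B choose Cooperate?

Let c be the probability that Player B plays Cooperate. In a completely mixed equilibrium, Player A must be indifferent between Cooperate and Defect.
Player A's expected payoff from Cooperate is c − (1−c); from Defect it is 2(1−c).
Setting these equal: 2c − 1 = −2c + 2, so c = 3/4.

3/4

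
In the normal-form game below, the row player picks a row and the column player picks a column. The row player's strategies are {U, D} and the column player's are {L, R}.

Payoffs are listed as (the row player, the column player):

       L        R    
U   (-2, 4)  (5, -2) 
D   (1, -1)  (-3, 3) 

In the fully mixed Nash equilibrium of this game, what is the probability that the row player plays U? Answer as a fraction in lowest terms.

Let x be the probability that the row player plays U. In a completely mixed equilibrium, the column player must be indifferent between L and R.
The column player's expected payoff from L is 4x − (1−x); from R it is −2x + 3(1−x).
Setting these equal: 5x − 1 = −5x + 3, so x = 2/5.

2/5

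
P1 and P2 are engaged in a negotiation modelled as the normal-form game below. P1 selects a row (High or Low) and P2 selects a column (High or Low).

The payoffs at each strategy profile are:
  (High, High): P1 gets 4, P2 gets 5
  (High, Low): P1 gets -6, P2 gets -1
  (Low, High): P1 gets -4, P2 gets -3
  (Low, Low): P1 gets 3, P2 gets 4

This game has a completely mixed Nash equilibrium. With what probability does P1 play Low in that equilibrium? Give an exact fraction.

Let r be the probability that P1 plays High. In a completely mixed equilibrium, P2 must be indifferent between High and Low.
P2's expected payoff from High is 5r − 3(1−r); from Low it is −r + 4(1−r).
Setting these equal: 8r − 3 = −5r + 4, so r = 7/13.
Therefore P1 plays Low with probability 1 − 7/13 = 6/13.

6/13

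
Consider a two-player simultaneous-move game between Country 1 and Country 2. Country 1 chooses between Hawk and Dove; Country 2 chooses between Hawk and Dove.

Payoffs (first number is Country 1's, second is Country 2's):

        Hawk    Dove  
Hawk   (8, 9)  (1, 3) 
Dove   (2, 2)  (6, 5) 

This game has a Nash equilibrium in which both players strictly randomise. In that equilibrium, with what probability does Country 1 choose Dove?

Let p be the probability that Country 1 plays Hawk. In a completely mixed equilibrium, Country 2 must be indifferent between Hawk and Dove.
Country 2's expected payoff from Hawk is 9p + 2(1−p); from Dove it is 3p + 5(1−p).
Setting these equal: 7p + 2 = −2p + 5, so p = 1/3.
Therefore Country 1 plays Dove with probability 1 − 1/3 = 2/3.

2/3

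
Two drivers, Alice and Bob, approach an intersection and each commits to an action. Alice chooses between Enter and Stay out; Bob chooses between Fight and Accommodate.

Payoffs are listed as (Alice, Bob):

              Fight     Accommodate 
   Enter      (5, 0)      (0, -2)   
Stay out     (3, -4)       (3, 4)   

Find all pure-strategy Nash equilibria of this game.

(Enter, Fight) and (Stay out, Accommodate)

(Enter, Fight): Alice gets 5 ≥ 3 from Stay out, and Bob gets 0 ≥ -2 from Accommodate — Nash equilibrium.
(Enter, Accommodate): Alice prefers Stay out (3 > 0); Bob prefers Fight (0 > -2) — not an equilibrium.
(Stay out, Fight): Alice prefers Enter (5 > 3); Bob prefers Accommodate (4 > -4) — not an equilibrium.
(Stay out, Accommodate): Alice gets 3 ≥ 0 from Enter, and Bob gets 4 ≥ -4 from Fight — Nash equilibrium.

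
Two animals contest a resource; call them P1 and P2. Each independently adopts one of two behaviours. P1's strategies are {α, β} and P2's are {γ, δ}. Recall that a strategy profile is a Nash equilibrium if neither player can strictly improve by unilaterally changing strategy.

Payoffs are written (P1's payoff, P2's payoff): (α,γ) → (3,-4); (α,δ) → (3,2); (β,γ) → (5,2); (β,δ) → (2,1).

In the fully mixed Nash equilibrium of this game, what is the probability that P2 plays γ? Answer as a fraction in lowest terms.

1/3

Let q be the probability that P2 plays γ. In a completely mixed equilibrium, P1 must be indifferent between α and β.
P1's expected payoff from α is 3q + 3(1−q); from β it is 5q + 2(1−q).
Setting these equal: 3 = 3q + 2, so q = 1/3.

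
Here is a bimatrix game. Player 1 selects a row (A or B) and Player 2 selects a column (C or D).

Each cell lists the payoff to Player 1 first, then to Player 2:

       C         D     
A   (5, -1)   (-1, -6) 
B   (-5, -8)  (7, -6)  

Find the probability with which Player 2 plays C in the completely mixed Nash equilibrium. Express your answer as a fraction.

4/9

Let q be the probability that Player 2 plays C. In a completely mixed equilibrium, Player 1 must be indifferent between A and B.
Player 1's expected payoff from A is 5q − (1−q); from B it is −5q + 7(1−q).
Setting these equal: 6q − 1 = −12q + 7, so q = 4/9.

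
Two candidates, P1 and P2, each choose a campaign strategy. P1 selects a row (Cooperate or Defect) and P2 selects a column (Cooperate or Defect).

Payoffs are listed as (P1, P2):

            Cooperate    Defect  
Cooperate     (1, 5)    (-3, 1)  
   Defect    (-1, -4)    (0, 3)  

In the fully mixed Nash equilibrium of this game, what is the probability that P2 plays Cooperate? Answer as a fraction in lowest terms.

3/5

Let c be the probability that P2 plays Cooperate. In a completely mixed equilibrium, P1 must be indifferent between Cooperate and Defect.
P1's expected payoff from Cooperate is c − 3(1−c); from Defect it is −c.
Setting these equal: 4c − 3 = −c, so c = 3/5.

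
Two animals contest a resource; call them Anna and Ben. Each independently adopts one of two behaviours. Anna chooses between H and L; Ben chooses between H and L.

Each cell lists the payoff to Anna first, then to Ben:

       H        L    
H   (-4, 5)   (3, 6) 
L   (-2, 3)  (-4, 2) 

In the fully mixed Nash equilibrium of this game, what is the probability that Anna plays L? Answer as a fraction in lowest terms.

Let p be the probability that Anna plays H. In a completely mixed equilibrium, Ben must be indifferent between H and L.
Ben's expected payoff from H is 5p + 3(1−p); from L it is 6p + 2(1−p).
Setting these equal: 2p + 3 = 4p + 2, so p = 1/2.
Therefore Anna plays L with probability 1 − 1/2 = 1/2.

1/2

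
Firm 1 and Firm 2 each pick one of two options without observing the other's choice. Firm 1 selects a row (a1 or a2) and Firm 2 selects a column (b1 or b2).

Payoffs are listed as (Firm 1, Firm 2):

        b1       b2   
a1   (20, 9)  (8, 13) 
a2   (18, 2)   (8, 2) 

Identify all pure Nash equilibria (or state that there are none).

(a1, b1): Firm 2 prefers b2 (13 > 9) — not an equilibrium.
(a1, b2): Firm 1 gets 8 ≥ 8 from a2, and Firm 2 gets 13 ≥ 9 from b1 — Nash equilibrium.
(a2, b1): Firm 1 prefers a1 (20 > 18) — not an equilibrium.
(a2, b2): Firm 1 gets 8 ≥ 8 from a1, and Firm 2 gets 2 ≥ 2 from b1 — Nash equilibrium.

(a1, b2) and (a2, b2)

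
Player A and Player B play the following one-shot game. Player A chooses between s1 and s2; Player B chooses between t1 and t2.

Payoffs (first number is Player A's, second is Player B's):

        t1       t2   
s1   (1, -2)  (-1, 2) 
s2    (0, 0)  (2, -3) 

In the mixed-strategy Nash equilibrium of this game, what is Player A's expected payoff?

First find q, the probability Player B plays t1, from Player A's indifference between s1 and s2: q − (1−q) = 2(1−q), giving q = 3/4.
Since Player A is indifferent in equilibrium, Player A's expected payoff equals the payoff from either row against (3/4, 1/4). Using s1: (3/4) − (1/4) = 1/2.

1/2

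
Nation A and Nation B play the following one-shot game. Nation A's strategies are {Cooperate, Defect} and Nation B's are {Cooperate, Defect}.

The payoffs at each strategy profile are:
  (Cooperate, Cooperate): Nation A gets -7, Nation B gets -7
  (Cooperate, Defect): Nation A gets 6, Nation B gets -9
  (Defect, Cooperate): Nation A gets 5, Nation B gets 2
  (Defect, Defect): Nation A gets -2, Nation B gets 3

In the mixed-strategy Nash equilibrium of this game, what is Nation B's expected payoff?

-1

First find p, the probability Nation A plays Cooperate, from Nation B's indifference between Cooperate and Defect: −7p + 2(1−p) = −9p + 3(1−p), giving p = 1/3.
Since Nation B is indifferent in equilibrium, Nation B's expected payoff equals the payoff from either column against (1/3, 2/3). Using Cooperate: −7(1/3) + 2(2/3) = -1.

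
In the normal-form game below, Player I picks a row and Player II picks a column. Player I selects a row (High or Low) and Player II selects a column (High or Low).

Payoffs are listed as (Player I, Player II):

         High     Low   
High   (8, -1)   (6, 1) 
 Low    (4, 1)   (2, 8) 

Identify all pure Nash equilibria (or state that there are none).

(High, Low)

(High, High): Player II prefers Low (1 > -1) — not an equilibrium.
(High, Low): Player I gets 6 ≥ 2 from Low, and Player II gets 1 ≥ -1 from High — Nash equilibrium.
(Low, High): Player I prefers High (8 > 4); Player II prefers Low (8 > 1) — not an equilibrium.
(Low, Low): Player I prefers High (6 > 2) — not an equilibrium.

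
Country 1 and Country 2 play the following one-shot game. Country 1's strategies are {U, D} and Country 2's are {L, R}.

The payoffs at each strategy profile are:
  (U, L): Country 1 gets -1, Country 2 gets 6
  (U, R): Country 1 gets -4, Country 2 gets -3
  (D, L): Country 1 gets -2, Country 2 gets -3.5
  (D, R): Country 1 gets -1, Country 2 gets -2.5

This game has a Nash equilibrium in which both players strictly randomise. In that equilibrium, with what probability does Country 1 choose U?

Let x be the probability that Country 1 plays U. In a completely mixed equilibrium, Country 2 must be indifferent between L and R.
Country 2's expected payoff from L is 6x − 3.5(1−x); from R it is −3x − 2.5(1−x).
Setting these equal: 9.5x − 3.5 = −0.5x − 2.5, so x = 1/10.

1/10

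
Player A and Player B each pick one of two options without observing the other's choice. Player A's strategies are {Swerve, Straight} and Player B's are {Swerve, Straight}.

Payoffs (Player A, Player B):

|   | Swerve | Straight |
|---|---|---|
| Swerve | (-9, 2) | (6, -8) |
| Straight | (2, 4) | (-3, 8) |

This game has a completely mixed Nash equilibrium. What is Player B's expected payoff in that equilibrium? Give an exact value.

24/7

First find p, the probability Player A plays Swerve, from Player B's indifference between Swerve and Straight: 2p + 4(1−p) = −8p + 8(1−p), giving p = 2/7.
Since Player B is indifferent in equilibrium, Player B's expected payoff equals the payoff from either column against (2/7, 5/7). Using Swerve: 2(2/7) + 4(5/7) = 24/7.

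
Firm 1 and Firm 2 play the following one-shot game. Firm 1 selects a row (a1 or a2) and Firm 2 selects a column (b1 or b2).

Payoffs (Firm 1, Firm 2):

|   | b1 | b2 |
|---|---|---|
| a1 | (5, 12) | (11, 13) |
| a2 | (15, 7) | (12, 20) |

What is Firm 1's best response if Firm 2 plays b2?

a2

Against b2, Firm 1 earns 11 from a1 and 12 from a2.
So a2 is the best response.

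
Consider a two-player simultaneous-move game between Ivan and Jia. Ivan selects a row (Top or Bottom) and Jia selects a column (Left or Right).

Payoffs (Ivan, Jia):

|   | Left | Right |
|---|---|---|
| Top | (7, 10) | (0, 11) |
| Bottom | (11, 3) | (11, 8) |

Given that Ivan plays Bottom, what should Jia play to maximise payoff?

Right

Against Bottom, Jia earns 3 from Left and 8 from Right.
So Right is the best response.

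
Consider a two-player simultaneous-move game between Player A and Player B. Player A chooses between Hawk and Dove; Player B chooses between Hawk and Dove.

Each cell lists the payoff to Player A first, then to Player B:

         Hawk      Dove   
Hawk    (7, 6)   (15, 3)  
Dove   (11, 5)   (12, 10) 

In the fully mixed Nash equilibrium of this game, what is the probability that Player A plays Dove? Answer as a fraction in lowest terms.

Let r be the probability that Player A plays Hawk. In a completely mixed equilibrium, Player B must be indifferent between Hawk and Dove.
Player B's expected payoff from Hawk is 6r + 5(1−r); from Dove it is 3r + 10(1−r).
Setting these equal: r + 5 = −7r + 10, so r = 5/8.
Therefore Player A plays Dove with probability 1 − 5/8 = 3/8.

3/8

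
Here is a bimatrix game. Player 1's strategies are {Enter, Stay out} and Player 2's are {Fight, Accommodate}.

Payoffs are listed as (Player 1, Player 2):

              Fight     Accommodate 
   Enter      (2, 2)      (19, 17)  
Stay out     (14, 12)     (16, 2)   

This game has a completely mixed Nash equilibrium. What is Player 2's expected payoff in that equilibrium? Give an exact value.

8

First find x, the probability Player 1 plays Enter, from Player 2's indifference between Fight and Accommodate: 2x + 12(1−x) = 17x + 2(1−x), giving x = 2/5.
Since Player 2 is indifferent in equilibrium, Player 2's expected payoff equals the payoff from either column against (2/5, 3/5). Using Fight: 2(2/5) + 12(3/5) = 8.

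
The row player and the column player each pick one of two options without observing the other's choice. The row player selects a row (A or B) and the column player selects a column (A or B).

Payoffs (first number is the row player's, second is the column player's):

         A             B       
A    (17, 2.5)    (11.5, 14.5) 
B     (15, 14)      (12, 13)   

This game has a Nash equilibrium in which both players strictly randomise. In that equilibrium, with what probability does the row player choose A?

1/13

Let p be the probability that the row player plays A. In a completely mixed equilibrium, the column player must be indifferent between A and B.
The column player's expected payoff from A is 2.5p + 14(1−p); from B it is 14.5p + 13(1−p).
Setting these equal: −11.5p + 14 = 1.5p + 13, so p = 1/13.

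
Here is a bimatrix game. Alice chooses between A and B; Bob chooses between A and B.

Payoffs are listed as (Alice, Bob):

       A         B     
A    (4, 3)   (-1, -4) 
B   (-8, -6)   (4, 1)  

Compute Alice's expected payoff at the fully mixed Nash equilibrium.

First find y, the probability Bob plays A, from Alice's indifference between A and B: 4y − (1−y) = −8y + 4(1−y), giving y = 5/17.
Since Alice is indifferent in equilibrium, Alice's expected payoff equals the payoff from either row against (5/17, 12/17). Using A: 4(5/17) − (12/17) = 8/17.

8/17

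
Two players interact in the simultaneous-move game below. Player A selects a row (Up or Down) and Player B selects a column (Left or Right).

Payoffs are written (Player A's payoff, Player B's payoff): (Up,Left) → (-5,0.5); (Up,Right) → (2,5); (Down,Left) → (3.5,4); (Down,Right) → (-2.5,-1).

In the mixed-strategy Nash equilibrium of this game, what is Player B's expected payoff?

41/19

First find p, the probability Player A plays Up, from Player B's indifference between Left and Right: 0.5p + 4(1−p) = 5p − (1−p), giving p = 10/19.
Since Player B is indifferent in equilibrium, Player B's expected payoff equals the payoff from either column against (10/19, 9/19). Using Left: 0.5(10/19) + 4(9/19) = 41/19.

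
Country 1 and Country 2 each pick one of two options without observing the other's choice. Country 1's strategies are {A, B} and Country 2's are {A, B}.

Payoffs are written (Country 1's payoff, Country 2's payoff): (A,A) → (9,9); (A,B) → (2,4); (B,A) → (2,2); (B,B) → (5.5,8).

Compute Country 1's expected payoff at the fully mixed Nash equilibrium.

First find y, the probability Country 2 plays A, from Country 1's indifference between A and B: 9y + 2(1−y) = 2y + 5.5(1−y), giving y = 1/3.
Since Country 1 is indifferent in equilibrium, Country 1's expected payoff equals the payoff from either row against (1/3, 2/3). Using A: 9(1/3) + 2(2/3) = 13/3.

13/3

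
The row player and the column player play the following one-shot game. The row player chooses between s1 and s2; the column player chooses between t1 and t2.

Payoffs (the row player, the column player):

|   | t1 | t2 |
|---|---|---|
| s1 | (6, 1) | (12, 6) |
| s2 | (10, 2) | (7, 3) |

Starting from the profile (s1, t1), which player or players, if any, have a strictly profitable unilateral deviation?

Both

The row player at (s1, t1) earns 6; deviating to s2 yields 10 — a strict improvement.
The column player earns 1; deviating to t2 yields 6 — a strict improvement.
Both the row player and the column player have strictly profitable deviations.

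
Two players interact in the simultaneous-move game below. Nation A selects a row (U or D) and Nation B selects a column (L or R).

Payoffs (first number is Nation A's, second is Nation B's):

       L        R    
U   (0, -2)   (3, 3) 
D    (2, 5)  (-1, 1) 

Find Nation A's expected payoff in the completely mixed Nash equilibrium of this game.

First find y, the probability Nation B plays L, from Nation A's indifference between U and D: 3(1−y) = 2y − (1−y), giving y = 2/3.
Since Nation A is indifferent in equilibrium, Nation A's expected payoff equals the payoff from either row against (2/3, 1/3). Using U: 3(1/3) = 1.

1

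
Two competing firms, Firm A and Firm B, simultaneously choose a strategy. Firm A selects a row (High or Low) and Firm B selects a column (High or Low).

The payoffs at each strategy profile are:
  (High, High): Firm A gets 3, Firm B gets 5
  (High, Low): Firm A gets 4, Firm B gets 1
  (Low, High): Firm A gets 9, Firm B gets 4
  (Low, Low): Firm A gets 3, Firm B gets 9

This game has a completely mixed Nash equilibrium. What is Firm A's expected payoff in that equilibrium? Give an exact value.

27/7

First find q, the probability Firm B plays High, from Firm A's indifference between High and Low: 3q + 4(1−q) = 9q + 3(1−q), giving q = 1/7.
Since Firm A is indifferent in equilibrium, Firm A's expected payoff equals the payoff from either row against (1/7, 6/7). Using High: 3(1/7) + 4(6/7) = 27/7.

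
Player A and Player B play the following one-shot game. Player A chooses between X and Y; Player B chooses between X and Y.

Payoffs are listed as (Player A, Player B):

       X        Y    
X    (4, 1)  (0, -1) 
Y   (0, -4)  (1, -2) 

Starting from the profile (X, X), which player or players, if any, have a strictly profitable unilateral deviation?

Neither

Player A at (X, X) earns 4; deviating to Y yields 0 — not better.
Player B earns 1; deviating to Y yields -1 — not better.
Neither player can strictly improve; the profile is a Nash equilibrium.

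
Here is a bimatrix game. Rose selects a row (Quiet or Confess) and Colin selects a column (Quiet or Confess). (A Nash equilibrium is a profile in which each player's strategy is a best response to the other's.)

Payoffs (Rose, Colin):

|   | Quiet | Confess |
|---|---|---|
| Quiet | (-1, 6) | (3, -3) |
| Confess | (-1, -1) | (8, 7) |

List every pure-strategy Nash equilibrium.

(Quiet, Quiet): Rose gets -1 ≥ -1 from Confess, and Colin gets 6 ≥ -3 from Confess — Nash equilibrium.
(Quiet, Confess): Rose prefers Confess (8 > 3); Colin prefers Quiet (6 > -3) — not an equilibrium.
(Confess, Quiet): Colin prefers Confess (7 > -1) — not an equilibrium.
(Confess, Confess): Rose gets 8 ≥ 3 from Quiet, and Colin gets 7 ≥ -1 from Quiet — Nash equilibrium.

(Quiet, Quiet) and (Confess, Confess)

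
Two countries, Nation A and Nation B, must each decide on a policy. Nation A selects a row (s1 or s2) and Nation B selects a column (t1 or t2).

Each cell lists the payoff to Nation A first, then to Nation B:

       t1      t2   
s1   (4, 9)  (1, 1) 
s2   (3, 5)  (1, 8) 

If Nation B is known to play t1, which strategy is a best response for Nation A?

s1

Against t1, Nation A earns 4 from s1 and 3 from s2.
So s1 is the best response.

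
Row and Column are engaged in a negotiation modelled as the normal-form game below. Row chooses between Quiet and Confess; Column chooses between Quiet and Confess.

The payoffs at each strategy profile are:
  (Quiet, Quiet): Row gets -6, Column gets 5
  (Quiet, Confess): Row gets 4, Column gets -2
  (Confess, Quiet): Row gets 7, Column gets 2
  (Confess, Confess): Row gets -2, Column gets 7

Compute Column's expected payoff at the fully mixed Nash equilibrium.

First find x, the probability Row plays Quiet, from Column's indifference between Quiet and Confess: 5x + 2(1−x) = −2x + 7(1−x), giving x = 5/12.
Since Column is indifferent in equilibrium, Column's expected payoff equals the payoff from either column against (5/12, 7/12). Using Quiet: 5(5/12) + 2(7/12) = 13/4.

13/4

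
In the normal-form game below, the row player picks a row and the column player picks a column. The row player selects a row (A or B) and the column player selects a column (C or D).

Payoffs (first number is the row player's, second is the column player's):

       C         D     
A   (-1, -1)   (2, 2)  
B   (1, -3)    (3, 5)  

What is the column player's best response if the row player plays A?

Against A, the column player earns -1 from C and 2 from D.
So D is the best response.

D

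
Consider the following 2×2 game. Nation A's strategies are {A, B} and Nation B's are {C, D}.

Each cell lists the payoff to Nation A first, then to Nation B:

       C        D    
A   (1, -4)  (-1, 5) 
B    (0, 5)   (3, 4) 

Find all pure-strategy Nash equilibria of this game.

(A, C): Nation B prefers D (5 > -4) — not an equilibrium.
(A, D): Nation A prefers B (3 > -1) — not an equilibrium.
(B, C): Nation A prefers A (1 > 0) — not an equilibrium.
(B, D): Nation B prefers C (5 > 4) — not an equilibrium.

none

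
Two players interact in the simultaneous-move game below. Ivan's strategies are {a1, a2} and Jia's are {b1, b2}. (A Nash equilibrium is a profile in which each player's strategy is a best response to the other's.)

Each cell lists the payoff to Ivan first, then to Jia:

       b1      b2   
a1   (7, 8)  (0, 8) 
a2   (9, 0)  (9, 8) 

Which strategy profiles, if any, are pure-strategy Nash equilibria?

(a1, b1): Ivan prefers a2 (9 > 7) — not an equilibrium.
(a1, b2): Ivan prefers a2 (9 > 0) — not an equilibrium.
(a2, b1): Jia prefers b2 (8 > 0) — not an equilibrium.
(a2, b2): Ivan gets 9 ≥ 0 from a1, and Jia gets 8 ≥ 0 from b1 — Nash equilibrium.

(a2, b2)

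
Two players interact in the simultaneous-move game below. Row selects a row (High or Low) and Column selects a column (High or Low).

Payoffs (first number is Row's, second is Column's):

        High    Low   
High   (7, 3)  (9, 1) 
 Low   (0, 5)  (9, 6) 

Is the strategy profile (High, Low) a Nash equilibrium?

At (High, Low), Row earns 9; switching to Low would give 9, so Row has no profitable deviation.
Column earns 1; switching to High would give 3, so Column would deviate.
Since at least one player can profitably deviate, this is not a Nash equilibrium.

No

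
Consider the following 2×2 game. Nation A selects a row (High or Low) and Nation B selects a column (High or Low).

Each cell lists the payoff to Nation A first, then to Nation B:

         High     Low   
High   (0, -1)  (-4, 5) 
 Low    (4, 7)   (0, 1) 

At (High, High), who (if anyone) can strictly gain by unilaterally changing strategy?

Nation A at (High, High) earns 0; deviating to Low yields 4 — a strict improvement.
Nation B earns -1; deviating to Low yields 5 — a strict improvement.
Both Nation A and Nation B have strictly profitable deviations.

Both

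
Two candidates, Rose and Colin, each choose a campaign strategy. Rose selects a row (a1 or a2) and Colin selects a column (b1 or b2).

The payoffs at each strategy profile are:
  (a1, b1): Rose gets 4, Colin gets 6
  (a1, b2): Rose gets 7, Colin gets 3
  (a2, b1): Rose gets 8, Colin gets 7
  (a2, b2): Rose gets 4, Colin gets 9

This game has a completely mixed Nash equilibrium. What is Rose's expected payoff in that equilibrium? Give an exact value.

First find q, the probability Colin plays b1, from Rose's indifference between a1 and a2: 4q + 7(1−q) = 8q + 4(1−q), giving q = 3/7.
Since Rose is indifferent in equilibrium, Rose's expected payoff equals the payoff from either row against (3/7, 4/7). Using a1: 4(3/7) + 7(4/7) = 40/7.

40/7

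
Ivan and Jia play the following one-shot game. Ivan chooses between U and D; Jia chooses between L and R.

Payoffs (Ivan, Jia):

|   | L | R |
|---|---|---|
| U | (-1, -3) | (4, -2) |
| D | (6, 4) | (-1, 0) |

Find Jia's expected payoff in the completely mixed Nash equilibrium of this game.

-8/5

First find x, the probability Ivan plays U, from Jia's indifference between L and R: −3x + 4(1−x) = −2x, giving x = 4/5.
Since Jia is indifferent in equilibrium, Jia's expected payoff equals the payoff from either column against (4/5, 1/5). Using L: −3(4/5) + 4(1/5) = -8/5.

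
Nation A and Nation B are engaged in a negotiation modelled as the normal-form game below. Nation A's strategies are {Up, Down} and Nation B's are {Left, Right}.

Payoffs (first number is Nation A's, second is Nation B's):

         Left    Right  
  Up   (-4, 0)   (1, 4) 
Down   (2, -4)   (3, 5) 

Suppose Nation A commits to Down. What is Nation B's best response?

Right

Against Down, Nation B earns -4 from Left and 5 from Right.
So Right is the best response.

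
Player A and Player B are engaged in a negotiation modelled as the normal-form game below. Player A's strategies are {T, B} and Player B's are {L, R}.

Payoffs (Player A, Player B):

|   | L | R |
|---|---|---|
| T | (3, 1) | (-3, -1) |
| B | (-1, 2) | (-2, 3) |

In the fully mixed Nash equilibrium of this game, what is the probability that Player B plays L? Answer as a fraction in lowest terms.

Let y be the probability that Player B plays L. In a completely mixed equilibrium, Player A must be indifferent between T and B.
Player A's expected payoff from T is 3y − 3(1−y); from B it is −y − 2(1−y).
Setting these equal: 6y − 3 = y − 2, so y = 1/5.

1/5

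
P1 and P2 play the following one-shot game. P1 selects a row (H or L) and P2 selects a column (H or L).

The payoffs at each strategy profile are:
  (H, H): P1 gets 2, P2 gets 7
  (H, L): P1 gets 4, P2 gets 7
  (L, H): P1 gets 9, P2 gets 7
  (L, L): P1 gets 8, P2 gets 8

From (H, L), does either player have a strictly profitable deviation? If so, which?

P1

P1 at (H, L) earns 4; deviating to L yields 8 — a strict improvement.
P2 earns 7; deviating to H yields 7 — not better.
Only P1 has a strictly profitable deviation.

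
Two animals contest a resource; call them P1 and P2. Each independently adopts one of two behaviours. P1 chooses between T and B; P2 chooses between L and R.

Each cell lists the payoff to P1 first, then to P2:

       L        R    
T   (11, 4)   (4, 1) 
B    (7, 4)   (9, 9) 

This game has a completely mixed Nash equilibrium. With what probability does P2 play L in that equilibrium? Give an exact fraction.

5/9

Let c be the probability that P2 plays L. In a completely mixed equilibrium, P1 must be indifferent between T and B.
P1's expected payoff from T is 11c + 4(1−c); from B it is 7c + 9(1−c).
Setting these equal: 7c + 4 = −2c + 9, so c = 5/9.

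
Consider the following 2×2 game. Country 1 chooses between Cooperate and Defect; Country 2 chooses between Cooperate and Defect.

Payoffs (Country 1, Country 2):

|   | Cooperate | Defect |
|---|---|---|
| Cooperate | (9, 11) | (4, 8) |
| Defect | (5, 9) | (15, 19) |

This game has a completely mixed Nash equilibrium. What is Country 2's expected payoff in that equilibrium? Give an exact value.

137/13

First find p, the probability Country 1 plays Cooperate, from Country 2's indifference between Cooperate and Defect: 11p + 9(1−p) = 8p + 19(1−p), giving p = 10/13.
Since Country 2 is indifferent in equilibrium, Country 2's expected payoff equals the payoff from either column against (10/13, 3/13). Using Cooperate: 11(10/13) + 9(3/13) = 137/13.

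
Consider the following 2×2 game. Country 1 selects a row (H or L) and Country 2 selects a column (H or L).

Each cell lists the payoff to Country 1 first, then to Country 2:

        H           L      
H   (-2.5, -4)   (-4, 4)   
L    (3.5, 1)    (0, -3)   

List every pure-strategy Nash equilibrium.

(L, H)

(H, H): Country 1 prefers L (3.5 > -2.5); Country 2 prefers L (4 > -4) — not an equilibrium.
(H, L): Country 1 prefers L (0 > -4) — not an equilibrium.
(L, H): Country 1 gets 3.5 ≥ -2.5 from H, and Country 2 gets 1 ≥ -3 from L — Nash equilibrium.
(L, L): Country 2 prefers H (1 > -3) — not an equilibrium.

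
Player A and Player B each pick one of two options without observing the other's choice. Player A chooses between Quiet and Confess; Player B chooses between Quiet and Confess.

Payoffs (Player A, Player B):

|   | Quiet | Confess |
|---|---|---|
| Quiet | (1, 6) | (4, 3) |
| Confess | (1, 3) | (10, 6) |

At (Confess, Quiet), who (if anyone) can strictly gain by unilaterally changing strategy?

Player A at (Confess, Quiet) earns 1; deviating to Quiet yields 1 — not better.
Player B earns 3; deviating to Confess yields 6 — a strict improvement.
Only Player B has a strictly profitable deviation.

Player B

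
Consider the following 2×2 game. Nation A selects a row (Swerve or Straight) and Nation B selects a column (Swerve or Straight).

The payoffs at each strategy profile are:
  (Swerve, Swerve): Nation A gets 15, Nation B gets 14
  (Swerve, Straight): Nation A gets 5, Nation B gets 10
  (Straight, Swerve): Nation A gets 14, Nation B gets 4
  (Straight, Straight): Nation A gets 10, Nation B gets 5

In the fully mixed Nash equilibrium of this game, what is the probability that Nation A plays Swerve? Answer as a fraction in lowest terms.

Let p be the probability that Nation A plays Swerve. In a completely mixed equilibrium, Nation B must be indifferent between Swerve and Straight.
Nation B's expected payoff from Swerve is 14p + 4(1−p); from Straight it is 10p + 5(1−p).
Setting these equal: 10p + 4 = 5p + 5, so p = 1/5.

1/5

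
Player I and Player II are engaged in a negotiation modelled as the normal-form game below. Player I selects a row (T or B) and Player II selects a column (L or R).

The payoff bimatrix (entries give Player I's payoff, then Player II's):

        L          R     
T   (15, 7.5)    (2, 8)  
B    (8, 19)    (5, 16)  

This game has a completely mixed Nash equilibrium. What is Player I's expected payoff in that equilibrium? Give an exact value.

First find q, the probability Player II plays L, from Player I's indifference between T and B: 15q + 2(1−q) = 8q + 5(1−q), giving q = 3/10.
Since Player I is indifferent in equilibrium, Player I's expected payoff equals the payoff from either row against (3/10, 7/10). Using T: 15(3/10) + 2(7/10) = 59/10.

59/10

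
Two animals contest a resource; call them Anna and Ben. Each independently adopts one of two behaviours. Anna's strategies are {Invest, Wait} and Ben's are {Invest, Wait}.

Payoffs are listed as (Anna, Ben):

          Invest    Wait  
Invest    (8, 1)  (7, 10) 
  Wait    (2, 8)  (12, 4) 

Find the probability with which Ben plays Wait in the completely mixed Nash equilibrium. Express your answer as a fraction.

6/11

Let y be the probability that Ben plays Invest. In a completely mixed equilibrium, Anna must be indifferent between Invest and Wait.
Anna's expected payoff from Invest is 8y + 7(1−y); from Wait it is 2y + 12(1−y).
Setting these equal: y + 7 = −10y + 12, so y = 5/11.
Therefore Ben plays Wait with probability 1 − 5/11 = 6/11.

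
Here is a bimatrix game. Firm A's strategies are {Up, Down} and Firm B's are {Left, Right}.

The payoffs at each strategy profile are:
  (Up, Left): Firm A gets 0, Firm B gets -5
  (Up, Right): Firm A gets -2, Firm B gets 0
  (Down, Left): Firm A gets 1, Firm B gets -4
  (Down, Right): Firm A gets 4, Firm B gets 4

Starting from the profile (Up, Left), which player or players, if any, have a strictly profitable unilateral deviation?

Firm A at (Up, Left) earns 0; deviating to Down yields 1 — a strict improvement.
Firm B earns -5; deviating to Right yields 0 — a strict improvement.
Both Firm A and Firm B have strictly profitable deviations.

Both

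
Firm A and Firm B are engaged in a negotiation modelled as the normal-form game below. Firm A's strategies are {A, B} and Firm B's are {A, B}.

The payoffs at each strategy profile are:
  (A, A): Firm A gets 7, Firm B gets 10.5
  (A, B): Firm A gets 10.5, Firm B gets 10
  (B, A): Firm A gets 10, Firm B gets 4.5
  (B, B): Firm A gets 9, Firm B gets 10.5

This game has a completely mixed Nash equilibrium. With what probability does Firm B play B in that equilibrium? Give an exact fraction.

Let c be the probability that Firm B plays A. In a completely mixed equilibrium, Firm A must be indifferent between A and B.
Firm A's expected payoff from A is 7c + 10.5(1−c); from B it is 10c + 9(1−c).
Setting these equal: −3.5c + 10.5 = c + 9, so c = 1/3.
Therefore Firm B plays B with probability 1 − 1/3 = 2/3.

2/3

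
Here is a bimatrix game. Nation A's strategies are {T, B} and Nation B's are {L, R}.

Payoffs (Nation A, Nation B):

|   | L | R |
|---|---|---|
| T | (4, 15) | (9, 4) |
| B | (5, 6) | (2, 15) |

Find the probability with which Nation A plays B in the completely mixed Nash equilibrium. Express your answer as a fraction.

11/20

Let x be the probability that Nation A plays T. In a completely mixed equilibrium, Nation B must be indifferent between L and R.
Nation B's expected payoff from L is 15x + 6(1−x); from R it is 4x + 15(1−x).
Setting these equal: 9x + 6 = −11x + 15, so x = 9/20.
Therefore Nation A plays B with probability 1 − 9/20 = 11/20.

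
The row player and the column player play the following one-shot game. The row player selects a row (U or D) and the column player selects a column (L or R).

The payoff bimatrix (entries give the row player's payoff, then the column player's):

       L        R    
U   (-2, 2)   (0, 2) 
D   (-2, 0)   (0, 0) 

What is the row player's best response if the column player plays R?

Against R, the row player earns 0 from U and 0 from D.
So either strategy is a best response.

either — both U and D are best responses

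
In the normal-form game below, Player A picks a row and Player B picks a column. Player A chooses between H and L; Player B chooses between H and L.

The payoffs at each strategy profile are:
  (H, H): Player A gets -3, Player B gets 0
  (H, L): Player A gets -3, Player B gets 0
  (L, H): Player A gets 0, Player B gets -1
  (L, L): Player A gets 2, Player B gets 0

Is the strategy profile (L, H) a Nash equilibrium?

At (L, H), Player A earns 0; switching to H would give -3, so Player A has no profitable deviation.
Player B earns -1; switching to L would give 0, so Player B would deviate.
Since at least one player can profitably deviate, this is not a Nash equilibrium.

No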